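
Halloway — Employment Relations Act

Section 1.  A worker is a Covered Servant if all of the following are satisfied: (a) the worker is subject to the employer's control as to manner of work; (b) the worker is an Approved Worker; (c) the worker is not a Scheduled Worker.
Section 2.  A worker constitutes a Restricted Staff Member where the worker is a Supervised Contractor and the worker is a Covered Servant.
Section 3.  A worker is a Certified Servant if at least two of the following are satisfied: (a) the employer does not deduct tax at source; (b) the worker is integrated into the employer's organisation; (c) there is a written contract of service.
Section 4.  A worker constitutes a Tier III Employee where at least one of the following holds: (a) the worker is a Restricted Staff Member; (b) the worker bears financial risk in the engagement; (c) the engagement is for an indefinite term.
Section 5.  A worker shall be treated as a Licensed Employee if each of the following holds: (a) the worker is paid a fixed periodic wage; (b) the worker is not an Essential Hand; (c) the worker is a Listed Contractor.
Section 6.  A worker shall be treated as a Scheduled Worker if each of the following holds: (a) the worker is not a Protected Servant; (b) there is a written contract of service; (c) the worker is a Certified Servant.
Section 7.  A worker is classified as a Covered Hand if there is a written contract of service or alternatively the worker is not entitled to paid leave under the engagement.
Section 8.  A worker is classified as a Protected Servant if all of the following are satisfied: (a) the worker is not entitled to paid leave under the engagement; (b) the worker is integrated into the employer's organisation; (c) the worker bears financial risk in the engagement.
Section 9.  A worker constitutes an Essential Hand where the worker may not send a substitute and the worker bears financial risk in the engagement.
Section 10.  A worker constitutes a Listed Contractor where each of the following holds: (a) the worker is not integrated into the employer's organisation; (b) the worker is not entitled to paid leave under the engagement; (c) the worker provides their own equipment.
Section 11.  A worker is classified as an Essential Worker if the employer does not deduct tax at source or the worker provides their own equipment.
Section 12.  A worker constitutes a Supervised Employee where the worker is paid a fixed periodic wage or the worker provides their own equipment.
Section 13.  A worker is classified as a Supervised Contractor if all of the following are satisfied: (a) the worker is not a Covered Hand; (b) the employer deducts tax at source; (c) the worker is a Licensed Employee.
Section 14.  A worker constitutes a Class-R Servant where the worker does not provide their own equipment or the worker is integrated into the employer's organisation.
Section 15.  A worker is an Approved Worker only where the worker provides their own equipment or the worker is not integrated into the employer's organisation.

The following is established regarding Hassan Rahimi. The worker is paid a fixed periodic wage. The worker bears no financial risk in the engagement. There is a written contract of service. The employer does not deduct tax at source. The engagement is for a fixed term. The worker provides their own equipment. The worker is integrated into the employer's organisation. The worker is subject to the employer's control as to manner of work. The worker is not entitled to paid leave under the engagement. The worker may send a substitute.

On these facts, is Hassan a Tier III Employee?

No

section 7 — Covered Hand: [there is a written contract of service? yes] OR [the worker is not entitled to paid leave under the engagement? yes] → satisfied.
section 9 — Essential Hand: [the worker may not send a substitute? no] AND [the worker bears financial risk in the engagement? no] → not satisfied.
section 10 — Listed Contractor: [the worker is not integrated into the employer's organisation? no] AND [the worker is not entitled to paid leave under the engagement? yes] AND [the worker provides their own equipment? yes] → not satisfied.
section 5 — Licensed Employee: [the worker is paid a fixed periodic wage? yes] AND [not an Essential Hand (section 9)? yes] AND [Listed Contractor (section 10)? no] → not satisfied.
section 13 — Supervised Contractor: [not a Covered Hand (section 7)? no] AND [the employer deducts tax at source? no] AND [Licensed Employee (section 5)? no] → not satisfied.
section 15 — Approved Worker: [the worker provides their own equipment? yes] OR [the worker is not integrated into the employer's organisation? no] → satisfied.
section 8 — Protected Servant: [the worker is not entitled to paid leave under the engagement? yes] AND [the worker is integrated into the employer's organisation? yes] AND [the worker bears financial risk in the engagement? no] → not satisfied.
section 3 — Certified Servant: the employer does not deduct tax at source? yes; the worker is integrated into the employer's organisation? yes; there is a written contract of service? yes — 3 of 3 hold (need ≥2) → satisfied.
section 6 — Scheduled Worker: [not a Protected Servant (section 8)? yes] AND [there is a written contract of service? yes] AND [Certified Servant (section 3)? yes] → satisfied.
section 1 — Covered Servant: [the worker is subject to the employer's control as to manner of work? yes] AND [Approved Worker (section 15)? yes] AND [not a Scheduled Worker (section 6)? no] → not satisfied.
section 2 — Restricted Staff Member: [Supervised Contractor (section 13)? no] AND [Covered Servant (section 1)? no] → not satisfied.
section 4 — Tier III Employee: [Restricted Staff Member (section 2)? no] OR [the worker bears financial risk in the engagement? no] OR [the engagement is for an indefinite term? no] → not satisfied.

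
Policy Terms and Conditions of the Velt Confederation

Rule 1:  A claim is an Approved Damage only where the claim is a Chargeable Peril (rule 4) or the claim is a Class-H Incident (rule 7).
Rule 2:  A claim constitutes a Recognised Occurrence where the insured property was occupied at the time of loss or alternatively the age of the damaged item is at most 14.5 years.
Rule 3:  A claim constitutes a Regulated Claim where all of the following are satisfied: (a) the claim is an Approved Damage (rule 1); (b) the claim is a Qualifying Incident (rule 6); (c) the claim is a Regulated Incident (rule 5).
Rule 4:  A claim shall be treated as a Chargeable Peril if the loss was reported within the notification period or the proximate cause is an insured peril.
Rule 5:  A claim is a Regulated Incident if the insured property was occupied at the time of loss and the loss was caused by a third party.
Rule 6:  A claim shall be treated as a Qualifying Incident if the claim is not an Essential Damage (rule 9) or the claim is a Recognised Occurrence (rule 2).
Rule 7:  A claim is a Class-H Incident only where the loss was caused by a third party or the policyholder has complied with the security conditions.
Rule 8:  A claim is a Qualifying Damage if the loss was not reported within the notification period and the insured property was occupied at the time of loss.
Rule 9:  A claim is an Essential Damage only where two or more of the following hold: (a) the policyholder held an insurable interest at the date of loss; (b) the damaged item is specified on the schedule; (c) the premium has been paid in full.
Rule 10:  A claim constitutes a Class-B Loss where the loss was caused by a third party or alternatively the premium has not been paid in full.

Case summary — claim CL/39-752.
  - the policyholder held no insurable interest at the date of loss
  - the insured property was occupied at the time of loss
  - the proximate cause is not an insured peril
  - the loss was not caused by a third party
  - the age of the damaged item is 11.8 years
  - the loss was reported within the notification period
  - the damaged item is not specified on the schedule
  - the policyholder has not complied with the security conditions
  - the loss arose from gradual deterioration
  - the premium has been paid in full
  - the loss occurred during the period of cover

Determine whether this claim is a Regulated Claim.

No

rule 4 — Chargeable Peril: [the loss was reported within the notification period? yes] OR [the proximate cause is an insured peril? no] → satisfied.
rule 7 — Class-H Incident: [the loss was caused by a third party? no] OR [the policyholder has complied with the security conditions? no] → not satisfied.
rule 1 — Approved Damage: [Chargeable Peril (rule 4)? yes] OR [Class-H Incident (rule 7)? no] → satisfied.
rule 9 — Essential Damage: the policyholder held an insurable interest at the date of loss? no; the damaged item is specified on the schedule? no; the premium has been paid in full? yes — 1 of 3 hold (need ≥2) → not satisfied.
rule 2 — Recognised Occurrence: [the insured property was occupied at the time of loss? yes] OR [age of the damaged item: 11.8 years ≤ 14.5 years? yes] → satisfied.
rule 6 — Qualifying Incident: [not an Essential Damage (rule 9)? yes] OR [Recognised Occurrence (rule 2)? yes] → satisfied.
rule 5 — Regulated Incident: [the insured property was occupied at the time of loss? yes] AND [the loss was caused by a third party? no] → not satisfied.
rule 3 — Regulated Claim: [Approved Damage (rule 1)? yes] AND [Qualifying Incident (rule 6)? yes] AND [Regulated Incident (rule 5)? no] → not satisfied.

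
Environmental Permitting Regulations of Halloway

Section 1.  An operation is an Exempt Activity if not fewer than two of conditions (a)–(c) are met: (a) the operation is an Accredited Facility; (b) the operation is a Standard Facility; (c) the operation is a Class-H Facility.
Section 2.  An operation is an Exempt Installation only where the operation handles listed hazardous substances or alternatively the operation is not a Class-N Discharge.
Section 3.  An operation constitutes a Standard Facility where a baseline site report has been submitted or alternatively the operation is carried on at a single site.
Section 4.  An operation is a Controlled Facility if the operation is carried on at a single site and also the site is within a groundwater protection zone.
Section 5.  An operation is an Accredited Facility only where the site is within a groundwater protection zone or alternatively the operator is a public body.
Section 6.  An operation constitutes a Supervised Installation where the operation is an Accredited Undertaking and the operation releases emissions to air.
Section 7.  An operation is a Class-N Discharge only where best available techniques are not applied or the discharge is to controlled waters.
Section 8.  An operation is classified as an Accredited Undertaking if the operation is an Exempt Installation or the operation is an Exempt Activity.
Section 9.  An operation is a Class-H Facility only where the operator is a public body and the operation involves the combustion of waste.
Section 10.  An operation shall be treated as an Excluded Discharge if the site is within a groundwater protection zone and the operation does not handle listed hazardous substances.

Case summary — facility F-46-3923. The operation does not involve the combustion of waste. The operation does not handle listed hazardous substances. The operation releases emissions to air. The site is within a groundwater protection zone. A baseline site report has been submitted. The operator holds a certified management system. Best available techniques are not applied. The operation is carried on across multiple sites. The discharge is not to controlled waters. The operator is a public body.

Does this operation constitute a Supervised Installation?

Yes

section 7 — Class-N Discharge: [best available techniques are not applied? yes] OR [the discharge is to controlled waters? no] → satisfied.
section 2 — Exempt Installation: [the operation handles listed hazardous substances? no] OR [not a Class-N Discharge (section 7)? no] → not satisfied.
section 5 — Accredited Facility: [the site is within a groundwater protection zone? yes] OR [the operator is a public body? yes] → satisfied.
section 3 — Standard Facility: [a baseline site report has been submitted? yes] OR [the operation is carried on at a single site? no] → satisfied.
section 9 — Class-H Facility: [the operator is a public body? yes] AND [the operation involves the combustion of waste? no] → not satisfied.
section 1 — Exempt Activity: Accredited Facility (section 5)? yes; Standard Facility (section 3)? yes; Class-H Facility (section 9)? no — 2 of 3 hold (need ≥2) → satisfied.
section 8 — Accredited Undertaking: [Exempt Installation (section 2)? no] OR [Exempt Activity (section 1)? yes] → satisfied.
section 6 — Supervised Installation: [Accredited Undertaking (section 8)? yes] AND [the operation releases emissions to air? yes] → satisfied.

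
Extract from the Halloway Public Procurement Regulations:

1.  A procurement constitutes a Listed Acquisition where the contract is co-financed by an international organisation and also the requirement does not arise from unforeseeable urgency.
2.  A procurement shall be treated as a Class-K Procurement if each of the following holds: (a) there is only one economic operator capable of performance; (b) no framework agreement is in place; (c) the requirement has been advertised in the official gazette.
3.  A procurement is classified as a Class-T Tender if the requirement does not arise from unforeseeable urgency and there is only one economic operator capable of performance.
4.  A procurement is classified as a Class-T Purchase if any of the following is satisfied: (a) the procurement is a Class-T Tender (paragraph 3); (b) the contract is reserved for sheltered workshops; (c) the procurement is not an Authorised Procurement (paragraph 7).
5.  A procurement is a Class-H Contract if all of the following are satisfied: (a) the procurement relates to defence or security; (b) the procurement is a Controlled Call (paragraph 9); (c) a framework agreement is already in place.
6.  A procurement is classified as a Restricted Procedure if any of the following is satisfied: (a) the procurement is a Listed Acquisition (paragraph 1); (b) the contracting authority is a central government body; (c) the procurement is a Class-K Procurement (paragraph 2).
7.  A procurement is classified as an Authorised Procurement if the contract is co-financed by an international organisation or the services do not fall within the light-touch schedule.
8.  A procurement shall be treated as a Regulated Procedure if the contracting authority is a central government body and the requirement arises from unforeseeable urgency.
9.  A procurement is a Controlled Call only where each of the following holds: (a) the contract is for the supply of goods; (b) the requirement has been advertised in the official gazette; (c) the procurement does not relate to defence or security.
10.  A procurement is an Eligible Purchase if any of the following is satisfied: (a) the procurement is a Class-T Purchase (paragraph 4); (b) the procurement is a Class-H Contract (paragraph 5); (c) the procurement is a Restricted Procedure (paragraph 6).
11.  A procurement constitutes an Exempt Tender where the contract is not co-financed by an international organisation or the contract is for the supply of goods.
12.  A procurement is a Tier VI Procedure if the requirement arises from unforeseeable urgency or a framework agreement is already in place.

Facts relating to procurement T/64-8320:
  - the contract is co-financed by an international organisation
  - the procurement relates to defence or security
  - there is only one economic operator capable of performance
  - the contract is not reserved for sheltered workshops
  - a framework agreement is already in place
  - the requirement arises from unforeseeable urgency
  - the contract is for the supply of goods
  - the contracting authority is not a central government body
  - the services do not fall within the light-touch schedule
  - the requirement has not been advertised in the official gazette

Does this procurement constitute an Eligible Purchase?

Under paragraph 3: the requirement does not arise from unforeseeable urgency? no; and there is only one economic operator capable of performance? yes. So the procurement is not a Class-T Tender.
Under paragraph 7: the contract is co-financed by an international organisation? yes; or the services do not fall within the light-touch schedule? yes. So the procurement is an Authorised Procurement.
Under paragraph 4: Class-T Tender (paragraph 3)? no; or the contract is reserved for sheltered workshops? no; or not an Authorised Procurement (paragraph 7)? no. So the procurement is not a Class-T Purchase.
Under paragraph 9: the contract is for the supply of goods? yes; and the requirement has been advertised in the official gazette? no; and the procurement does not relate to defence or security? no. So the procurement is not a Controlled Call.
Under paragraph 5: the procurement relates to defence or security? yes; and Controlled Call (paragraph 9)? no; and a framework agreement is already in place? yes. So the procurement is not a Class-H Contract.
Under paragraph 1: the contract is co-financed by an international organisation? yes; and the requirement does not arise from unforeseeable urgency? no. So the procurement is not a Listed Acquisition.
Under paragraph 2: there is only one economic operator capable of performance? yes; and no framework agreement is in place? no; and the requirement has been advertised in the official gazette? no. So the procurement is not a Class-K Procurement.
Under paragraph 6: Listed Acquisition (paragraph 1)? no; or the contracting authority is a central government body? no; or Class-K Procurement (paragraph 2)? no. So the procurement is not a Restricted Procedure.
Under paragraph 10: Class-T Purchase (paragraph 4)? no; or Class-H Contract (paragraph 5)? no; or Restricted Procedure (paragraph 6)? no. So the procurement is not an Eligible Purchase.

No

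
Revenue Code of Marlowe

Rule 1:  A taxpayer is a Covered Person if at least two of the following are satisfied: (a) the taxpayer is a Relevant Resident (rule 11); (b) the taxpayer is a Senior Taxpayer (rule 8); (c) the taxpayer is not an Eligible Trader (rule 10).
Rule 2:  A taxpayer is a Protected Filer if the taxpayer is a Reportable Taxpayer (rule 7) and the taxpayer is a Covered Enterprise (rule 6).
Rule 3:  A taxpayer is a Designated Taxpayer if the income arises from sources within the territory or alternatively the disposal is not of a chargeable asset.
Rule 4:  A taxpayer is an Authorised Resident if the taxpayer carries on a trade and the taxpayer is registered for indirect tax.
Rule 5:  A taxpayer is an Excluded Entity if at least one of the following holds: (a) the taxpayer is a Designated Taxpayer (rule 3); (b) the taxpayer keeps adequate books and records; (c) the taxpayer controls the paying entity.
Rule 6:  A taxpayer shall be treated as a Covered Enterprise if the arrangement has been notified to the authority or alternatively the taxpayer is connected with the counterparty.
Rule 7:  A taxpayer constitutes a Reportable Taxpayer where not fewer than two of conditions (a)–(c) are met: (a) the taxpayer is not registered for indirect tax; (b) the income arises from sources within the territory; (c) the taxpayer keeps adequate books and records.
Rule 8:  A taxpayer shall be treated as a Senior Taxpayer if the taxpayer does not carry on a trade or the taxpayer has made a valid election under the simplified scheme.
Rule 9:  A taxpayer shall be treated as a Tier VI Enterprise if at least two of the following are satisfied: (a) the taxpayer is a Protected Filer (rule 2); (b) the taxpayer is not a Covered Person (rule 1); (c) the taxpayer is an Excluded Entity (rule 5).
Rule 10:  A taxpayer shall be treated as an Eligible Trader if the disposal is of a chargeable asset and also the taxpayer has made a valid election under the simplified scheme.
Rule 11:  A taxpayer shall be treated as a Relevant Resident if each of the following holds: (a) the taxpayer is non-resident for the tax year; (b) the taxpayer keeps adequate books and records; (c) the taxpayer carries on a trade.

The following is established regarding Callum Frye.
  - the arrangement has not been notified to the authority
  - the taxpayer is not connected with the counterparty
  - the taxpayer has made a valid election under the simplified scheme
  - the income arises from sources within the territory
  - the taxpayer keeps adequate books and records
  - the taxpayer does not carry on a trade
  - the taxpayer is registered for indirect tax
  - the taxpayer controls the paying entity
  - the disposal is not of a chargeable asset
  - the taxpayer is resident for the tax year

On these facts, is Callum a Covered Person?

Yes

Under rule 11: the taxpayer is non-resident for the tax year? no; and the taxpayer keeps adequate books and records? yes; and the taxpayer carries on a trade? no. So the taxpayer is not a Relevant Resident.
Under rule 8: the taxpayer does not carry on a trade? yes; or the taxpayer has made a valid election under the simplified scheme? yes. So the taxpayer is a Senior Taxpayer.
Under rule 10: the disposal is of a chargeable asset? no; and the taxpayer has made a valid election under the simplified scheme? yes. So the taxpayer is not an Eligible Trader.
Under rule 1: Relevant Resident (rule 11)? no; Senior Taxpayer (rule 8)? yes; not an Eligible Trader (rule 10)? yes — 2 of 3 hold (need ≥2) → satisfied.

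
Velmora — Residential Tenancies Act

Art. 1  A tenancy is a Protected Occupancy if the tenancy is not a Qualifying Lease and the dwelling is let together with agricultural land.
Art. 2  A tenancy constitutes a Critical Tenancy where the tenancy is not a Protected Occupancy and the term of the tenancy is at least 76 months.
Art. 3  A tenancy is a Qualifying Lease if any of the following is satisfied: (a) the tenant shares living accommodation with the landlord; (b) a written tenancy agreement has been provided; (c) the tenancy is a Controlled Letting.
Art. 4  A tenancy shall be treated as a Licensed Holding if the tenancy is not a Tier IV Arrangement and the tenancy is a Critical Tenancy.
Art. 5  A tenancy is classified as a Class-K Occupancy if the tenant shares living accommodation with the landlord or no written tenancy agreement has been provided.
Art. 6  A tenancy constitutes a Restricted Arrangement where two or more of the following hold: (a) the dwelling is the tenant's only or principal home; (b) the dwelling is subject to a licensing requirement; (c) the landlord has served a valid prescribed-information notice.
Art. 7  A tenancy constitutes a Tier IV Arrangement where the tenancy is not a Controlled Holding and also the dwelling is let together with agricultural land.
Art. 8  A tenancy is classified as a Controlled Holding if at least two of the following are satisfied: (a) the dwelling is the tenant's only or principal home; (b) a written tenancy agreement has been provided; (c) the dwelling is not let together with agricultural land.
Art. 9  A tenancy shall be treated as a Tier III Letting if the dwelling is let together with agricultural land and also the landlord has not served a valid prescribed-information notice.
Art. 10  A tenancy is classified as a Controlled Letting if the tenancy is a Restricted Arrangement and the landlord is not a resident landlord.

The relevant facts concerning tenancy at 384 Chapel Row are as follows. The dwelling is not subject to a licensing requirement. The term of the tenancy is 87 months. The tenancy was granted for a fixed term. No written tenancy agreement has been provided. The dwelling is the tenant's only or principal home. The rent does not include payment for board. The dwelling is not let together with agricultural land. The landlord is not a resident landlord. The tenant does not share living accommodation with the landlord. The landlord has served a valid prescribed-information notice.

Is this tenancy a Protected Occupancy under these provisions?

article 6 — Restricted Arrangement: the dwelling is the tenant's only or principal home? yes; the dwelling is subject to a licensing requirement? no; the landlord has served a valid prescribed-information notice? yes — 2 of 3 hold (need ≥2) → satisfied.
article 10 — Controlled Letting: [Restricted Arrangement (article 6)? yes] AND [the landlord is not a resident landlord? yes] → satisfied.
article 3 — Qualifying Lease: [the tenant shares living accommodation with the landlord? no] OR [a written tenancy agreement has been provided? no] OR [Controlled Letting (article 10)? yes] → satisfied.
article 1 — Protected Occupancy: [not a Qualifying Lease (article 3)? no] AND [the dwelling is let together with agricultural land? no] → not satisfied.

No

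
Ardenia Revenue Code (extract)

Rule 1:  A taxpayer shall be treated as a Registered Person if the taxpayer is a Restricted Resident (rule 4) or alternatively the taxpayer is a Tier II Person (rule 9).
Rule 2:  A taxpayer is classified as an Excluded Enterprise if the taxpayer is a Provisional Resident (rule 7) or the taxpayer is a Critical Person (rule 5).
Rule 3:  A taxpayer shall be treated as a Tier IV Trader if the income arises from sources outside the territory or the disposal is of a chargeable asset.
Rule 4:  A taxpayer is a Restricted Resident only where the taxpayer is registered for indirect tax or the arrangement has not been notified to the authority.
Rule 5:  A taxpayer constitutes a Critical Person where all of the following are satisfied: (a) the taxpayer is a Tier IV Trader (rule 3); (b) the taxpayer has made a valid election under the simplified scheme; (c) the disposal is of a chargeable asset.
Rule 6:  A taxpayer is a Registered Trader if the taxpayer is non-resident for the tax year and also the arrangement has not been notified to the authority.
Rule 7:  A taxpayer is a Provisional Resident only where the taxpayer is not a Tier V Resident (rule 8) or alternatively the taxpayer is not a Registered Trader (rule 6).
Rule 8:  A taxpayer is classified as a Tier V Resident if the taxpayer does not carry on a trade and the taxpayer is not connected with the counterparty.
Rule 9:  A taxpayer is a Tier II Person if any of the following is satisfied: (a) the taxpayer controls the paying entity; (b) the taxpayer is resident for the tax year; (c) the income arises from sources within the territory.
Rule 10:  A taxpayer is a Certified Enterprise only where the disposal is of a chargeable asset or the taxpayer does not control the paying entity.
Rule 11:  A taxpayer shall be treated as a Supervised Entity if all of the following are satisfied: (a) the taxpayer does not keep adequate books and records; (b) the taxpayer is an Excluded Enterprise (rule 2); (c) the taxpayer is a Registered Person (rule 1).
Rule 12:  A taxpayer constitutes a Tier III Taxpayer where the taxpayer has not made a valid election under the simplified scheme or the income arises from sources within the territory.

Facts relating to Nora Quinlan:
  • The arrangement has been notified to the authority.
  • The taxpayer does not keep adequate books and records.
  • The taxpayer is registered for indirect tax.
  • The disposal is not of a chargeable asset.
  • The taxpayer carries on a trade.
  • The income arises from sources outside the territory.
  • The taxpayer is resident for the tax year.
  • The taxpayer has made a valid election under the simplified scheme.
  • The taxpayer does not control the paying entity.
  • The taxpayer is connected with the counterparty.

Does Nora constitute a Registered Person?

rule 4 — Restricted Resident: [the taxpayer is registered for indirect tax? yes] OR [the arrangement has not been notified to the authority? no] → satisfied.
rule 9 — Tier II Person: [the taxpayer controls the paying entity? no] OR [the taxpayer is resident for the tax year? yes] OR [the income arises from sources within the territory? no] → satisfied.
rule 1 — Registered Person: [Restricted Resident (rule 4)? yes] OR [Tier II Person (rule 9)? yes] → satisfied.

Yes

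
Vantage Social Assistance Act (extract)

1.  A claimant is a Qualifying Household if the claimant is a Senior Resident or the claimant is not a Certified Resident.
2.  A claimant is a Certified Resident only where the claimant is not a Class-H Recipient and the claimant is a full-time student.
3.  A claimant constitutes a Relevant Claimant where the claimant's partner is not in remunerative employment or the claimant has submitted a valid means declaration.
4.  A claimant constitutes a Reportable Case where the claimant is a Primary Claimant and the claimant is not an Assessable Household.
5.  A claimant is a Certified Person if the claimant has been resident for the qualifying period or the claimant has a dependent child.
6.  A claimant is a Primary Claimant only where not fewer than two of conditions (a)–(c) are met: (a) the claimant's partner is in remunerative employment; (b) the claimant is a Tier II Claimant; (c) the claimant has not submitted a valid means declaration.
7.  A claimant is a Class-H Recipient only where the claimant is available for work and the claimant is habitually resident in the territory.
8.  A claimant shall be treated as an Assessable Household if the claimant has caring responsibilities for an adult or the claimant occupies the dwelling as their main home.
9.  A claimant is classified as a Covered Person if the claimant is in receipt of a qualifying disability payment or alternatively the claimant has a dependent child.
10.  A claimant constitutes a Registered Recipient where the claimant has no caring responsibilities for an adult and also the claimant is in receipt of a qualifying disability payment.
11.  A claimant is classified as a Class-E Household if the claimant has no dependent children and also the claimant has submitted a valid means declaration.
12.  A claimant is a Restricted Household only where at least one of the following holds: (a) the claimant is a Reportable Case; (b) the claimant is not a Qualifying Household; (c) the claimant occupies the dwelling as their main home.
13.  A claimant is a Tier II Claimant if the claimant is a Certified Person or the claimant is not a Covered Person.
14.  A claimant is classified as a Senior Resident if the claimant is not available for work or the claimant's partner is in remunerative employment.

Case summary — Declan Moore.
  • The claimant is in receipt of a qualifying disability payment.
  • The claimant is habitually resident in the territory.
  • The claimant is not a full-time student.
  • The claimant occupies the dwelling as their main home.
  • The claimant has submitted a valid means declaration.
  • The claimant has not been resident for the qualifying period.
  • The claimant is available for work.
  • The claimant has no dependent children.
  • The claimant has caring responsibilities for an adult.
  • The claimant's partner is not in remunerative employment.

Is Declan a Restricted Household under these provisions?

Yes

paragraph 5 — Certified Person: [the claimant has been resident for the qualifying period? no] OR [the claimant has a dependent child? no] → not satisfied.
paragraph 9 — Covered Person: [the claimant is in receipt of a qualifying disability payment? yes] OR [the claimant has a dependent child? no] → satisfied.
paragraph 13 — Tier II Claimant: [Certified Person (paragraph 5)? no] OR [not a Covered Person (paragraph 9)? no] → not satisfied.
paragraph 6 — Primary Claimant: the claimant's partner is in remunerative employment? no; Tier II Claimant (paragraph 13)? no; the claimant has not submitted a valid means declaration? no — 0 of 3 hold (need ≥2) → not satisfied.
paragraph 8 — Assessable Household: [the claimant has caring responsibilities for an adult? yes] OR [the claimant occupies the dwelling as their main home? yes] → satisfied.
paragraph 4 — Reportable Case: [Primary Claimant (paragraph 6)? no] AND [not an Assessable Household (paragraph 8)? no] → not satisfied.
paragraph 14 — Senior Resident: [the claimant is not available for work? no] OR [the claimant's partner is in remunerative employment? no] → not satisfied.
paragraph 7 — Class-H Recipient: [the claimant is available for work? yes] AND [the claimant is habitually resident in the territory? yes] → satisfied.
paragraph 2 — Certified Resident: [not a Class-H Recipient (paragraph 7)? no] AND [the claimant is a full-time student? no] → not satisfied.
paragraph 1 — Qualifying Household: [Senior Resident (paragraph 14)? no] OR [not a Certified Resident (paragraph 2)? yes] → satisfied.
paragraph 12 — Restricted Household: [Reportable Case (paragraph 4)? no] OR [not a Qualifying Household (paragraph 1)? no] OR [the claimant occupies the dwelling as their main home? yes] → satisfied.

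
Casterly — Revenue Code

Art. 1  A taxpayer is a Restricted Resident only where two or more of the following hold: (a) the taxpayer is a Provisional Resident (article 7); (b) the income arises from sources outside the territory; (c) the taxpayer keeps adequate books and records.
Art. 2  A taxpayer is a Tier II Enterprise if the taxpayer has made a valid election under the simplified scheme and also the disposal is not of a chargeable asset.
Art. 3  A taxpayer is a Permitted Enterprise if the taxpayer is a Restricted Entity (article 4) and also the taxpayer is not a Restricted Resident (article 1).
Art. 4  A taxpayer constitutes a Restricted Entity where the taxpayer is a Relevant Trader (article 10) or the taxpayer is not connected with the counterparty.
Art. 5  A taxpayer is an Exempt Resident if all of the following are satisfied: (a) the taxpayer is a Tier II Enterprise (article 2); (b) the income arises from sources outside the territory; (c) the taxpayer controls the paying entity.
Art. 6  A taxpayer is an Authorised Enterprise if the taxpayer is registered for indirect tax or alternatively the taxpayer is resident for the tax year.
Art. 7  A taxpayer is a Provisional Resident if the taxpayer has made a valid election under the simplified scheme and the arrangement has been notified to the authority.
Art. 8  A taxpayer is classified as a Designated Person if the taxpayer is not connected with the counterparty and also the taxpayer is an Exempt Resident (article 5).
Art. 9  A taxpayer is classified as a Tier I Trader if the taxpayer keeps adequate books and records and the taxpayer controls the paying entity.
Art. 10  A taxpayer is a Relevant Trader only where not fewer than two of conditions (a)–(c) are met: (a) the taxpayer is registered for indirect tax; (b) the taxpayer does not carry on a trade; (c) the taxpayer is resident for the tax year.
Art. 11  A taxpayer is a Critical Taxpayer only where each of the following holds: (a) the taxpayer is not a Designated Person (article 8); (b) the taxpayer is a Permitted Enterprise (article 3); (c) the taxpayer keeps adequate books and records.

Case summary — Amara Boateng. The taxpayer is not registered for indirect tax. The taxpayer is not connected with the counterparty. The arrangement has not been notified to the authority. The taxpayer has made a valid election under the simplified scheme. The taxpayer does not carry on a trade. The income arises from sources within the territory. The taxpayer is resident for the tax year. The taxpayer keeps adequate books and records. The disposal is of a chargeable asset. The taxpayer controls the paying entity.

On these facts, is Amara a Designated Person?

article 2 — Tier II Enterprise: [the taxpayer has made a valid election under the simplified scheme? yes] AND [the disposal is not of a chargeable asset? no] → not satisfied.
article 5 — Exempt Resident: [Tier II Enterprise (article 2)? no] AND [the income arises from sources outside the territory? no] AND [the taxpayer controls the paying entity? yes] → not satisfied.
article 8 — Designated Person: [the taxpayer is not connected with the counterparty? yes] AND [Exempt Resident (article 5)? no] → not satisfied.

No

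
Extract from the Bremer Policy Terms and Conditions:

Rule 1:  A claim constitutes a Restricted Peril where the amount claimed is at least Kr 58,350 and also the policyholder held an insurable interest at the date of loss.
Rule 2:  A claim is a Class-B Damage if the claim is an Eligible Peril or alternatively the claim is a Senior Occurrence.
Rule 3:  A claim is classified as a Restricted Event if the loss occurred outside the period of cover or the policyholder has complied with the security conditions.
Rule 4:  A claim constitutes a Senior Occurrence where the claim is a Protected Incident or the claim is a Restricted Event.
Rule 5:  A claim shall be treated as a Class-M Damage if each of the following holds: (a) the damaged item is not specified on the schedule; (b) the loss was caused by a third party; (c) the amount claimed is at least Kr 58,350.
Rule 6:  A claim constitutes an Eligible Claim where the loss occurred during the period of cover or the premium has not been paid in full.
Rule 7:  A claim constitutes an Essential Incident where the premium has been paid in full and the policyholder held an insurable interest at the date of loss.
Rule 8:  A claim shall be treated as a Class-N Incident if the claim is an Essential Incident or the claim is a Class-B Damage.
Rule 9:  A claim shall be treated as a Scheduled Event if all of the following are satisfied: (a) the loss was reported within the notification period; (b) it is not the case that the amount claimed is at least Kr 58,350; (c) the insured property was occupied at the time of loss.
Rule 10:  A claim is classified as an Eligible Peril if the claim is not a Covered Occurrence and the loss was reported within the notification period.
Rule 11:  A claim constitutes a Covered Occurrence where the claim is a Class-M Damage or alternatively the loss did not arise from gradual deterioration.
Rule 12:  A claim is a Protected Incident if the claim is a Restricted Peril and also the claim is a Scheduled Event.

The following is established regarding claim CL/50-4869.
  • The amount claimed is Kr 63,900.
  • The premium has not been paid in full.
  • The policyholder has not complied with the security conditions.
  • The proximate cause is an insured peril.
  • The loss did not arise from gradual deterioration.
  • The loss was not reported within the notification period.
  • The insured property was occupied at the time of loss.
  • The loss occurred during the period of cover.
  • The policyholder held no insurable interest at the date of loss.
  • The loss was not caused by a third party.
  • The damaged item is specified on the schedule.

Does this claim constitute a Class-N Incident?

No

rule 7 — Essential Incident: [the premium has been paid in full? no] AND [the policyholder held an insurable interest at the date of loss? no] → not satisfied.
rule 5 — Class-M Damage: [the damaged item is not specified on the schedule? no] AND [the loss was caused by a third party? no] AND [amount claimed: Kr 63,900 ≥ Kr 58,350? yes] → not satisfied.
rule 11 — Covered Occurrence: [Class-M Damage (rule 5)? no] OR [the loss did not arise from gradual deterioration? yes] → satisfied.
rule 10 — Eligible Peril: [not a Covered Occurrence (rule 11)? no] AND [the loss was reported within the notification period? no] → not satisfied.
rule 1 — Restricted Peril: [amount claimed: Kr 63,900 ≥ Kr 58,350? yes] AND [the policyholder held an insurable interest at the date of loss? no] → not satisfied.
rule 9 — Scheduled Event: [the loss was reported within the notification period? no] AND [amount claimed: Kr 63,900 ≥ Kr 58,350? yes, so negated condition no] AND [the insured property was occupied at the time of loss? yes] → not satisfied.
rule 12 — Protected Incident: [Restricted Peril (rule 1)? no] AND [Scheduled Event (rule 9)? no] → not satisfied.
rule 3 — Restricted Event: [the loss occurred outside the period of cover? no] OR [the policyholder has complied with the security conditions? no] → not satisfied.
rule 4 — Senior Occurrence: [Protected Incident (rule 12)? no] OR [Restricted Event (rule 3)? no] → not satisfied.
rule 2 — Class-B Damage: [Eligible Peril (rule 10)? no] OR [Senior Occurrence (rule 4)? no] → not satisfied.
rule 8 — Class-N Incident: [Essential Incident (rule 7)? no] OR [Class-B Damage (rule 2)? no] → not satisfied.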